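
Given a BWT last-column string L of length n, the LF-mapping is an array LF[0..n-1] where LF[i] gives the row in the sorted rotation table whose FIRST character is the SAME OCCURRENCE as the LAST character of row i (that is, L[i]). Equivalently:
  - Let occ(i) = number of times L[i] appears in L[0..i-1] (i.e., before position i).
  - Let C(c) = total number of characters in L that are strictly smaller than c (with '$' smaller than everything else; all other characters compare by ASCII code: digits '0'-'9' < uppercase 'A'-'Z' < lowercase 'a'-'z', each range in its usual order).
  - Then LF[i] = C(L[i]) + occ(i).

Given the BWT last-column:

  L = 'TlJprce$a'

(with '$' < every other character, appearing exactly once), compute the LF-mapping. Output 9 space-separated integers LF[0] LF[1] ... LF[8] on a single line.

Char counts: '$':1, 'J':1, 'T':1, 'a':1, 'c':1, 'e':1, 'l':1, 'p':1, 'r':1
C (first-col start): C('$')=0, C('J')=1, C('T')=2, C('a')=3, C('c')=4, C('e')=5, C('l')=6, C('p')=7, C('r')=8
L[0]='T': occ=0, LF[0]=C('T')+0=2+0=2
L[1]='l': occ=0, LF[1]=C('l')+0=6+0=6
L[2]='J': occ=0, LF[2]=C('J')+0=1+0=1
L[3]='p': occ=0, LF[3]=C('p')+0=7+0=7
L[4]='r': occ=0, LF[4]=C('r')+0=8+0=8
L[5]='c': occ=0, LF[5]=C('c')+0=4+0=4
L[6]='e': occ=0, LF[6]=C('e')+0=5+0=5
L[7]='$': occ=0, LF[7]=C('$')+0=0+0=0
L[8]='a': occ=0, LF[8]=C('a')+0=3+0=3

Answer: 2 6 1 7 8 4 5 0 3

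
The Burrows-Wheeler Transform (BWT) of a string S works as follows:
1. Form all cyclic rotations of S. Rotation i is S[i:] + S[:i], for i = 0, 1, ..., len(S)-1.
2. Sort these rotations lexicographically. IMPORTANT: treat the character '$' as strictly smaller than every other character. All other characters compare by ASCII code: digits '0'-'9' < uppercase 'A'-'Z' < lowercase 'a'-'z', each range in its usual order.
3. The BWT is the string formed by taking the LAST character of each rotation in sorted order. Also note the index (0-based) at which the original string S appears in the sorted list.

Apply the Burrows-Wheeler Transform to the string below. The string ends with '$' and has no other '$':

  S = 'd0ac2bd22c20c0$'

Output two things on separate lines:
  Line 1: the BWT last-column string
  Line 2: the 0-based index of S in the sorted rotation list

All 15 rotations (rotation i = S[i:]+S[:i]):
  rot[0] = d0ac2bd22c20c0$
  rot[1] = 0ac2bd22c20c0$d
  rot[2] = ac2bd22c20c0$d0
  rot[3] = c2bd22c20c0$d0a
  rot[4] = 2bd22c20c0$d0ac
  rot[5] = bd22c20c0$d0ac2
  rot[6] = d22c20c0$d0ac2b
  rot[7] = 22c20c0$d0ac2bd
  rot[8] = 2c20c0$d0ac2bd2
  rot[9] = c20c0$d0ac2bd22
  rot[10] = 20c0$d0ac2bd22c
  rot[11] = 0c0$d0ac2bd22c2
  rot[12] = c0$d0ac2bd22c20
  rot[13] = 0$d0ac2bd22c20c
  rot[14] = $d0ac2bd22c20c0
Sorted (with $ < everything):
  sorted[0] = $d0ac2bd22c20c0  (last char: '0')
  sorted[1] = 0$d0ac2bd22c20c  (last char: 'c')
  sorted[2] = 0ac2bd22c20c0$d  (last char: 'd')
  sorted[3] = 0c0$d0ac2bd22c2  (last char: '2')
  sorted[4] = 20c0$d0ac2bd22c  (last char: 'c')
  sorted[5] = 22c20c0$d0ac2bd  (last char: 'd')
  sorted[6] = 2bd22c20c0$d0ac  (last char: 'c')
  sorted[7] = 2c20c0$d0ac2bd2  (last char: '2')
  sorted[8] = ac2bd22c20c0$d0  (last char: '0')
  sorted[9] = bd22c20c0$d0ac2  (last char: '2')
  sorted[10] = c0$d0ac2bd22c20  (last char: '0')
  sorted[11] = c20c0$d0ac2bd22  (last char: '2')
  sorted[12] = c2bd22c20c0$d0a  (last char: 'a')
  sorted[13] = d0ac2bd22c20c0$  (last char: '$')
  sorted[14] = d22c20c0$d0ac2b  (last char: 'b')
Last column: 0cd2cdc20202a$b
Original string S is at sorted index 13

Answer: 0cd2cdc20202a$b
13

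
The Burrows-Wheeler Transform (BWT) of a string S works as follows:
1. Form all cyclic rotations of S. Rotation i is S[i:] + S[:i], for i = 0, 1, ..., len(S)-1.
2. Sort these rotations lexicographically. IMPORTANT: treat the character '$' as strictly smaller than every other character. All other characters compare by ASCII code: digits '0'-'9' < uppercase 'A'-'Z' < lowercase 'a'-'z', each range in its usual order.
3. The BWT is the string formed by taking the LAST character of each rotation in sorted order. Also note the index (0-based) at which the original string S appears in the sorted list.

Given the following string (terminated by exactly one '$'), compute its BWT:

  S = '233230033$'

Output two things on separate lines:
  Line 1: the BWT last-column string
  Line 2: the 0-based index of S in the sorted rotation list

All 10 rotations (rotation i = S[i:]+S[:i]):
  rot[0] = 233230033$
  rot[1] = 33230033$2
  rot[2] = 3230033$23
  rot[3] = 230033$233
  rot[4] = 30033$2332
  rot[5] = 0033$23323
  rot[6] = 033$233230
  rot[7] = 33$2332300
  rot[8] = 3$23323003
  rot[9] = $233230033
Sorted (with $ < everything):
  sorted[0] = $233230033  (last char: '3')
  sorted[1] = 0033$23323  (last char: '3')
  sorted[2] = 033$233230  (last char: '0')
  sorted[3] = 230033$233  (last char: '3')
  sorted[4] = 233230033$  (last char: '$')
  sorted[5] = 3$23323003  (last char: '3')
  sorted[6] = 30033$2332  (last char: '2')
  sorted[7] = 3230033$23  (last char: '3')
  sorted[8] = 33$2332300  (last char: '0')
  sorted[9] = 33230033$2  (last char: '2')
Last column: 3303$32302
Original string S is at sorted index 4

Answer: 3303$32302
4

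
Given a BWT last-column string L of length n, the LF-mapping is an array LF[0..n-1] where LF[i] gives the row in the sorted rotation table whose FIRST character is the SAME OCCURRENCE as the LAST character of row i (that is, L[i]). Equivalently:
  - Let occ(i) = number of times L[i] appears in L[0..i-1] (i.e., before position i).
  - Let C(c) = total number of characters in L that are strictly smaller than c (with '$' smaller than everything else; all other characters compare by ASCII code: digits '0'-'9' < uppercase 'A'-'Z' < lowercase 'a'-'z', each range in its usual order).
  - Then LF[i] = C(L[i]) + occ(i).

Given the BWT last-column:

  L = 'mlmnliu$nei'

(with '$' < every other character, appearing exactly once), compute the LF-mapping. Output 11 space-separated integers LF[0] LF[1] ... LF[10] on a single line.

Char counts: '$':1, 'e':1, 'i':2, 'l':2, 'm':2, 'n':2, 'u':1
C (first-col start): C('$')=0, C('e')=1, C('i')=2, C('l')=4, C('m')=6, C('n')=8, C('u')=10
L[0]='m': occ=0, LF[0]=C('m')+0=6+0=6
L[1]='l': occ=0, LF[1]=C('l')+0=4+0=4
L[2]='m': occ=1, LF[2]=C('m')+1=6+1=7
L[3]='n': occ=0, LF[3]=C('n')+0=8+0=8
L[4]='l': occ=1, LF[4]=C('l')+1=4+1=5
L[5]='i': occ=0, LF[5]=C('i')+0=2+0=2
L[6]='u': occ=0, LF[6]=C('u')+0=10+0=10
L[7]='$': occ=0, LF[7]=C('$')+0=0+0=0
L[8]='n': occ=1, LF[8]=C('n')+1=8+1=9
L[9]='e': occ=0, LF[9]=C('e')+0=1+0=1
L[10]='i': occ=1, LF[10]=C('i')+1=2+1=3

Answer: 6 4 7 8 5 2 10 0 9 1 3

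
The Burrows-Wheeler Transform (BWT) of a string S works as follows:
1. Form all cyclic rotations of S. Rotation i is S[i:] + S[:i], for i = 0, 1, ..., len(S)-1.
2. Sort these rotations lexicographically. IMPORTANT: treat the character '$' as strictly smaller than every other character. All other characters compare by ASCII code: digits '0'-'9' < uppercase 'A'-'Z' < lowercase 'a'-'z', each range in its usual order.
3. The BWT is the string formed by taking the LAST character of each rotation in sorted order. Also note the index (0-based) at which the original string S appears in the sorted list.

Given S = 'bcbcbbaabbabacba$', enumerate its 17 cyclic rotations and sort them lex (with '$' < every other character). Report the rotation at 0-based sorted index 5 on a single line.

Answer: acba$bcbcbbaabbab

Derivation:
All 17 rotations (rotation i = S[i:]+S[:i]):
  rot[0] = bcbcbbaabbabacba$
  rot[1] = cbcbbaabbabacba$b
  rot[2] = bcbbaabbabacba$bc
  rot[3] = cbbaabbabacba$bcb
  rot[4] = bbaabbabacba$bcbc
  rot[5] = baabbabacba$bcbcb
  rot[6] = aabbabacba$bcbcbb
  rot[7] = abbabacba$bcbcbba
  rot[8] = bbabacba$bcbcbbaa
  rot[9] = babacba$bcbcbbaab
  rot[10] = abacba$bcbcbbaabb
  rot[11] = bacba$bcbcbbaabba
  rot[12] = acba$bcbcbbaabbab
  rot[13] = cba$bcbcbbaabbaba
  rot[14] = ba$bcbcbbaabbabac
  rot[15] = a$bcbcbbaabbabacb
  rot[16] = $bcbcbbaabbabacba
Sorted (with $ < everything):
  sorted[0] = $bcbcbbaabbabacba
  sorted[1] = a$bcbcbbaabbabacb
  sorted[2] = aabbabacba$bcbcbb
  sorted[3] = abacba$bcbcbbaabb
  sorted[4] = abbabacba$bcbcbba
  sorted[5] = acba$bcbcbbaabbab
  sorted[6] = ba$bcbcbbaabbabac
  sorted[7] = baabbabacba$bcbcb
  sorted[8] = babacba$bcbcbbaab
  sorted[9] = bacba$bcbcbbaabba
  sorted[10] = bbaabbabacba$bcbc
  sorted[11] = bbabacba$bcbcbbaa
  sorted[12] = bcbbaabbabacba$bc
  sorted[13] = bcbcbbaabbabacba$
  sorted[14] = cba$bcbcbbaabbaba
  sorted[15] = cbbaabbabacba$bcb
  sorted[16] = cbcbbaabbabacba$b
sorted[5] = acba$bcbcbbaabbab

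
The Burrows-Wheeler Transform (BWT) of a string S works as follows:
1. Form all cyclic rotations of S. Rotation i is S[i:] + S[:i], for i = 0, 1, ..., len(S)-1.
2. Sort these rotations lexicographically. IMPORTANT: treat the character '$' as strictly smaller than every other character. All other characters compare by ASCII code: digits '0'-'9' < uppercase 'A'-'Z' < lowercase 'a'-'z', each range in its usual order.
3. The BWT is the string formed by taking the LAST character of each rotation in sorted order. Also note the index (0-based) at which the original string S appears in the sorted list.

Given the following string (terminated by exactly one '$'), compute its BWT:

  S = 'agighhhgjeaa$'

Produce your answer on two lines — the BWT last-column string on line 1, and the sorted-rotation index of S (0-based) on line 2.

Answer: aae$jiahhhggg
3

Derivation:
All 13 rotations (rotation i = S[i:]+S[:i]):
  rot[0] = agighhhgjeaa$
  rot[1] = gighhhgjeaa$a
  rot[2] = ighhhgjeaa$ag
  rot[3] = ghhhgjeaa$agi
  rot[4] = hhhgjeaa$agig
  rot[5] = hhgjeaa$agigh
  rot[6] = hgjeaa$agighh
  rot[7] = gjeaa$agighhh
  rot[8] = jeaa$agighhhg
  rot[9] = eaa$agighhhgj
  rot[10] = aa$agighhhgje
  rot[11] = a$agighhhgjea
  rot[12] = $agighhhgjeaa
Sorted (with $ < everything):
  sorted[0] = $agighhhgjeaa  (last char: 'a')
  sorted[1] = a$agighhhgjea  (last char: 'a')
  sorted[2] = aa$agighhhgje  (last char: 'e')
  sorted[3] = agighhhgjeaa$  (last char: '$')
  sorted[4] = eaa$agighhhgj  (last char: 'j')
  sorted[5] = ghhhgjeaa$agi  (last char: 'i')
  sorted[6] = gighhhgjeaa$a  (last char: 'a')
  sorted[7] = gjeaa$agighhh  (last char: 'h')
  sorted[8] = hgjeaa$agighh  (last char: 'h')
  sorted[9] = hhgjeaa$agigh  (last char: 'h')
  sorted[10] = hhhgjeaa$agig  (last char: 'g')
  sorted[11] = ighhhgjeaa$ag  (last char: 'g')
  sorted[12] = jeaa$agighhhg  (last char: 'g')
Last column: aae$jiahhhggg
Original string S is at sorted index 3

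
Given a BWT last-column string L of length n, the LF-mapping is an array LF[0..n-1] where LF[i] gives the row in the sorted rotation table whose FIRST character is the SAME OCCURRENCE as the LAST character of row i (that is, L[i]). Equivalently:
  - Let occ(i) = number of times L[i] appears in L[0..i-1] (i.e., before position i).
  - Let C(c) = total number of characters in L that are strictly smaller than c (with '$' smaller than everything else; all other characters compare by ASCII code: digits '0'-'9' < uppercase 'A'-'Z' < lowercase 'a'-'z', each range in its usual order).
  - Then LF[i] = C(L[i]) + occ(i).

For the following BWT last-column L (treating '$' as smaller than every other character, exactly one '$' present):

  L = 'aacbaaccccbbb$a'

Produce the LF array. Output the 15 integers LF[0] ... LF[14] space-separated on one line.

Answer: 1 2 10 6 3 4 11 12 13 14 7 8 9 0 5

Derivation:
Char counts: '$':1, 'a':5, 'b':4, 'c':5
C (first-col start): C('$')=0, C('a')=1, C('b')=6, C('c')=10
L[0]='a': occ=0, LF[0]=C('a')+0=1+0=1
L[1]='a': occ=1, LF[1]=C('a')+1=1+1=2
L[2]='c': occ=0, LF[2]=C('c')+0=10+0=10
L[3]='b': occ=0, LF[3]=C('b')+0=6+0=6
L[4]='a': occ=2, LF[4]=C('a')+2=1+2=3
L[5]='a': occ=3, LF[5]=C('a')+3=1+3=4
L[6]='c': occ=1, LF[6]=C('c')+1=10+1=11
L[7]='c': occ=2, LF[7]=C('c')+2=10+2=12
L[8]='c': occ=3, LF[8]=C('c')+3=10+3=13
L[9]='c': occ=4, LF[9]=C('c')+4=10+4=14
L[10]='b': occ=1, LF[10]=C('b')+1=6+1=7
L[11]='b': occ=2, LF[11]=C('b')+2=6+2=8
L[12]='b': occ=3, LF[12]=C('b')+3=6+3=9
L[13]='$': occ=0, LF[13]=C('$')+0=0+0=0
L[14]='a': occ=4, LF[14]=C('a')+4=1+4=5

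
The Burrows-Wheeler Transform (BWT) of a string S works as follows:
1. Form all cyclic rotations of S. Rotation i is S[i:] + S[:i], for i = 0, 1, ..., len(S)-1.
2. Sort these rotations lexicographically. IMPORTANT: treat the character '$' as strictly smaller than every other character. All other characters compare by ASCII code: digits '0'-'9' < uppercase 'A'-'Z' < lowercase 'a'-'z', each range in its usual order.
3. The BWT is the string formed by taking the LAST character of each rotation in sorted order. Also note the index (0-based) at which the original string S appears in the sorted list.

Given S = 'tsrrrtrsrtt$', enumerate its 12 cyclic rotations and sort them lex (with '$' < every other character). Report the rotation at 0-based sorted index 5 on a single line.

Answer: rtt$tsrrrtrs

Derivation:
All 12 rotations (rotation i = S[i:]+S[:i]):
  rot[0] = tsrrrtrsrtt$
  rot[1] = srrrtrsrtt$t
  rot[2] = rrrtrsrtt$ts
  rot[3] = rrtrsrtt$tsr
  rot[4] = rtrsrtt$tsrr
  rot[5] = trsrtt$tsrrr
  rot[6] = rsrtt$tsrrrt
  rot[7] = srtt$tsrrrtr
  rot[8] = rtt$tsrrrtrs
  rot[9] = tt$tsrrrtrsr
  rot[10] = t$tsrrrtrsrt
  rot[11] = $tsrrrtrsrtt
Sorted (with $ < everything):
  sorted[0] = $tsrrrtrsrtt
  sorted[1] = rrrtrsrtt$ts
  sorted[2] = rrtrsrtt$tsr
  sorted[3] = rsrtt$tsrrrt
  sorted[4] = rtrsrtt$tsrr
  sorted[5] = rtt$tsrrrtrs
  sorted[6] = srrrtrsrtt$t
  sorted[7] = srtt$tsrrrtr
  sorted[8] = t$tsrrrtrsrt
  sorted[9] = trsrtt$tsrrr
  sorted[10] = tsrrrtrsrtt$
  sorted[11] = tt$tsrrrtrsr
sorted[5] = rtt$tsrrrtrs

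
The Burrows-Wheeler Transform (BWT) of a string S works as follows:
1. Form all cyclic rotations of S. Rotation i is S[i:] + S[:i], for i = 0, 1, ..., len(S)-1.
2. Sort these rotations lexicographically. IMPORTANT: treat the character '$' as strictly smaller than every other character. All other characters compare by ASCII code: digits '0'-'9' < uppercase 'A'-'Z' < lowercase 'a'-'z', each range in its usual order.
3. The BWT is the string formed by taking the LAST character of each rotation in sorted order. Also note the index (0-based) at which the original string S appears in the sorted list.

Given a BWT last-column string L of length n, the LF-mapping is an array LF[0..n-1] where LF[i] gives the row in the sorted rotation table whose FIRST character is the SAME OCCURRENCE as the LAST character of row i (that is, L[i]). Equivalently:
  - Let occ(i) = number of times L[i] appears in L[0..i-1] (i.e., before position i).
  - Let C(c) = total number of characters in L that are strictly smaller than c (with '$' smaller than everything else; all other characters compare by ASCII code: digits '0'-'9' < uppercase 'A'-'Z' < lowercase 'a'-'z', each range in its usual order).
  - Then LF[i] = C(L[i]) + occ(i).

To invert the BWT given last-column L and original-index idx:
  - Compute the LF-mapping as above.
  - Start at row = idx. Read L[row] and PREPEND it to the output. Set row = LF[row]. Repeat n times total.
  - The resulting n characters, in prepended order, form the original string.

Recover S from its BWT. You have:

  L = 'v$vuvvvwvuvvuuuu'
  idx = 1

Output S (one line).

Answer: uuvvuvuvvuvvuwv$

Derivation:
LF mapping: 7 0 8 1 9 10 11 15 12 2 13 14 3 4 5 6
Walk LF starting at row 1, prepending L[row]:
  step 1: row=1, L[1]='$', prepend. Next row=LF[1]=0
  step 2: row=0, L[0]='v', prepend. Next row=LF[0]=7
  step 3: row=7, L[7]='w', prepend. Next row=LF[7]=15
  step 4: row=15, L[15]='u', prepend. Next row=LF[15]=6
  step 5: row=6, L[6]='v', prepend. Next row=LF[6]=11
  step 6: row=11, L[11]='v', prepend. Next row=LF[11]=14
  step 7: row=14, L[14]='u', prepend. Next row=LF[14]=5
  step 8: row=5, L[5]='v', prepend. Next row=LF[5]=10
  step 9: row=10, L[10]='v', prepend. Next row=LF[10]=13
  step 10: row=13, L[13]='u', prepend. Next row=LF[13]=4
  step 11: row=4, L[4]='v', prepend. Next row=LF[4]=9
  step 12: row=9, L[9]='u', prepend. Next row=LF[9]=2
  step 13: row=2, L[2]='v', prepend. Next row=LF[2]=8
  step 14: row=8, L[8]='v', prepend. Next row=LF[8]=12
  step 15: row=12, L[12]='u', prepend. Next row=LF[12]=3
  step 16: row=3, L[3]='u', prepend. Next row=LF[3]=1
Reversed output: uuvvuvuvvuvvuwv$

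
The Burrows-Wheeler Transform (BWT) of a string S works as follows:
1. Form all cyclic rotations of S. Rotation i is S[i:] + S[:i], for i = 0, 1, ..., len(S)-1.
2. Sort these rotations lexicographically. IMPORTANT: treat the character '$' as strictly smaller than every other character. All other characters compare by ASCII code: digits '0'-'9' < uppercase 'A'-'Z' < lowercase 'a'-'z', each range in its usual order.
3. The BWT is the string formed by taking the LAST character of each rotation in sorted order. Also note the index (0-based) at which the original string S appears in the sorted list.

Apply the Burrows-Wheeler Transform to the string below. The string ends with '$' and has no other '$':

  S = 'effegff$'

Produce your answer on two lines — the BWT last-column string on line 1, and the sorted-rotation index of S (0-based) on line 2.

All 8 rotations (rotation i = S[i:]+S[:i]):
  rot[0] = effegff$
  rot[1] = ffegff$e
  rot[2] = fegff$ef
  rot[3] = egff$eff
  rot[4] = gff$effe
  rot[5] = ff$effeg
  rot[6] = f$effegf
  rot[7] = $effegff
Sorted (with $ < everything):
  sorted[0] = $effegff  (last char: 'f')
  sorted[1] = effegff$  (last char: '$')
  sorted[2] = egff$eff  (last char: 'f')
  sorted[3] = f$effegf  (last char: 'f')
  sorted[4] = fegff$ef  (last char: 'f')
  sorted[5] = ff$effeg  (last char: 'g')
  sorted[6] = ffegff$e  (last char: 'e')
  sorted[7] = gff$effe  (last char: 'e')
Last column: f$fffgee
Original string S is at sorted index 1

Answer: f$fffgee
1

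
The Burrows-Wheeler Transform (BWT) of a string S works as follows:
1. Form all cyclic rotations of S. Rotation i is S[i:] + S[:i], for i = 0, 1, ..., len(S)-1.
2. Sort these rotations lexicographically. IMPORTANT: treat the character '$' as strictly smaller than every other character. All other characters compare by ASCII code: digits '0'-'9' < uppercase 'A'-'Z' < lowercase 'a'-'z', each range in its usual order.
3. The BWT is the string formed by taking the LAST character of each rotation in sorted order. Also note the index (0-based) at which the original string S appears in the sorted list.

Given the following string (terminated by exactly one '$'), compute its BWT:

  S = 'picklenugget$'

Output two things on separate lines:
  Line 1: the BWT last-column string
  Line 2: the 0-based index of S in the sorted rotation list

Answer: tilggupcke$en
10

Derivation:
All 13 rotations (rotation i = S[i:]+S[:i]):
  rot[0] = picklenugget$
  rot[1] = icklenugget$p
  rot[2] = cklenugget$pi
  rot[3] = klenugget$pic
  rot[4] = lenugget$pick
  rot[5] = enugget$pickl
  rot[6] = nugget$pickle
  rot[7] = ugget$picklen
  rot[8] = gget$picklenu
  rot[9] = get$picklenug
  rot[10] = et$picklenugg
  rot[11] = t$picklenugge
  rot[12] = $picklenugget
Sorted (with $ < everything):
  sorted[0] = $picklenugget  (last char: 't')
  sorted[1] = cklenugget$pi  (last char: 'i')
  sorted[2] = enugget$pickl  (last char: 'l')
  sorted[3] = et$picklenugg  (last char: 'g')
  sorted[4] = get$picklenug  (last char: 'g')
  sorted[5] = gget$picklenu  (last char: 'u')
  sorted[6] = icklenugget$p  (last char: 'p')
  sorted[7] = klenugget$pic  (last char: 'c')
  sorted[8] = lenugget$pick  (last char: 'k')
  sorted[9] = nugget$pickle  (last char: 'e')
  sorted[10] = picklenugget$  (last char: '$')
  sorted[11] = t$picklenugge  (last char: 'e')
  sorted[12] = ugget$picklen  (last char: 'n')
Last column: tilggupcke$en
Original string S is at sorted index 10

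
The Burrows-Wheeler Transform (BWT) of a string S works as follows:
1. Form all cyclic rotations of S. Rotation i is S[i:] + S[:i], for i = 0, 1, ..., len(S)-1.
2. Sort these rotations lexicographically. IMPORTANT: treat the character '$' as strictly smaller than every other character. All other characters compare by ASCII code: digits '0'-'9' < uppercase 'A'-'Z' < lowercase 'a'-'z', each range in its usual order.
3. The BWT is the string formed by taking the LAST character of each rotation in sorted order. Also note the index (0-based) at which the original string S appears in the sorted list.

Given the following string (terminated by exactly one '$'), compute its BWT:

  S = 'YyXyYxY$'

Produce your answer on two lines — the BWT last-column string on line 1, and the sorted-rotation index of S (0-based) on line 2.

Answer: Yyxy$YYX
4

Derivation:
All 8 rotations (rotation i = S[i:]+S[:i]):
  rot[0] = YyXyYxY$
  rot[1] = yXyYxY$Y
  rot[2] = XyYxY$Yy
  rot[3] = yYxY$YyX
  rot[4] = YxY$YyXy
  rot[5] = xY$YyXyY
  rot[6] = Y$YyXyYx
  rot[7] = $YyXyYxY
Sorted (with $ < everything):
  sorted[0] = $YyXyYxY  (last char: 'Y')
  sorted[1] = XyYxY$Yy  (last char: 'y')
  sorted[2] = Y$YyXyYx  (last char: 'x')
  sorted[3] = YxY$YyXy  (last char: 'y')
  sorted[4] = YyXyYxY$  (last char: '$')
  sorted[5] = xY$YyXyY  (last char: 'Y')
  sorted[6] = yXyYxY$Y  (last char: 'Y')
  sorted[7] = yYxY$YyX  (last char: 'X')
Last column: Yyxy$YYX
Original string S is at sorted index 4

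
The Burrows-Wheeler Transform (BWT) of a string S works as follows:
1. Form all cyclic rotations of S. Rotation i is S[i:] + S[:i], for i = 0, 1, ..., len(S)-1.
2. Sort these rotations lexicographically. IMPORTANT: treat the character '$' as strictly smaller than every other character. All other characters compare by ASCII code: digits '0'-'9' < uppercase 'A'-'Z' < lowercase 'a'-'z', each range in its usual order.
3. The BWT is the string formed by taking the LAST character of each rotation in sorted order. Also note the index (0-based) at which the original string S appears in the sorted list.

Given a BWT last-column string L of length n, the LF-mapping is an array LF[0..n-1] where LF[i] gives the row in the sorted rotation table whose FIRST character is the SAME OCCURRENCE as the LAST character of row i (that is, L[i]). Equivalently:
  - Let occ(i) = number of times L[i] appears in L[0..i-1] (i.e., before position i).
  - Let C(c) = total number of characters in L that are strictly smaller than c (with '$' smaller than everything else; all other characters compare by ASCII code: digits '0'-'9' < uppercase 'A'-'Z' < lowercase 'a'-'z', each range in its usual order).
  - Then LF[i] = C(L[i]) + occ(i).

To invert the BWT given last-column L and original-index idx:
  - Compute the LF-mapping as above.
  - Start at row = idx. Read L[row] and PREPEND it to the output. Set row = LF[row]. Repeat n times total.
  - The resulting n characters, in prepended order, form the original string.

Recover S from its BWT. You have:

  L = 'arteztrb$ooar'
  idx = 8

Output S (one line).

LF mapping: 1 7 10 4 12 11 8 3 0 5 6 2 9
Walk LF starting at row 8, prepending L[row]:
  step 1: row=8, L[8]='$', prepend. Next row=LF[8]=0
  step 2: row=0, L[0]='a', prepend. Next row=LF[0]=1
  step 3: row=1, L[1]='r', prepend. Next row=LF[1]=7
  step 4: row=7, L[7]='b', prepend. Next row=LF[7]=3
  step 5: row=3, L[3]='e', prepend. Next row=LF[3]=4
  step 6: row=4, L[4]='z', prepend. Next row=LF[4]=12
  step 7: row=12, L[12]='r', prepend. Next row=LF[12]=9
  step 8: row=9, L[9]='o', prepend. Next row=LF[9]=5
  step 9: row=5, L[5]='t', prepend. Next row=LF[5]=11
  step 10: row=11, L[11]='a', prepend. Next row=LF[11]=2
  step 11: row=2, L[2]='t', prepend. Next row=LF[2]=10
  step 12: row=10, L[10]='o', prepend. Next row=LF[10]=6
  step 13: row=6, L[6]='r', prepend. Next row=LF[6]=8
Reversed output: rotatorzebra$

Answer: rotatorzebra$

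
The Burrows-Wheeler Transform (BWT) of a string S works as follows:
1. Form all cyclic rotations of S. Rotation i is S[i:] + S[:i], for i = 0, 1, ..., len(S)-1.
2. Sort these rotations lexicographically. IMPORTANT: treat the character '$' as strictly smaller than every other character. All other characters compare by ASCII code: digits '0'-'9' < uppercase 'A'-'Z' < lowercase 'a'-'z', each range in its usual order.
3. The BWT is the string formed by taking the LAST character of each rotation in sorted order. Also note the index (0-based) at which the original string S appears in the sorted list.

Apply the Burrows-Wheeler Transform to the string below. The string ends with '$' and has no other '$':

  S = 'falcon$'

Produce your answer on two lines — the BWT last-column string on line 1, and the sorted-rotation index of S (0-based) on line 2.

Answer: nfl$aoc
3

Derivation:
All 7 rotations (rotation i = S[i:]+S[:i]):
  rot[0] = falcon$
  rot[1] = alcon$f
  rot[2] = lcon$fa
  rot[3] = con$fal
  rot[4] = on$falc
  rot[5] = n$falco
  rot[6] = $falcon
Sorted (with $ < everything):
  sorted[0] = $falcon  (last char: 'n')
  sorted[1] = alcon$f  (last char: 'f')
  sorted[2] = con$fal  (last char: 'l')
  sorted[3] = falcon$  (last char: '$')
  sorted[4] = lcon$fa  (last char: 'a')
  sorted[5] = n$falco  (last char: 'o')
  sorted[6] = on$falc  (last char: 'c')
Last column: nfl$aoc
Original string S is at sorted index 3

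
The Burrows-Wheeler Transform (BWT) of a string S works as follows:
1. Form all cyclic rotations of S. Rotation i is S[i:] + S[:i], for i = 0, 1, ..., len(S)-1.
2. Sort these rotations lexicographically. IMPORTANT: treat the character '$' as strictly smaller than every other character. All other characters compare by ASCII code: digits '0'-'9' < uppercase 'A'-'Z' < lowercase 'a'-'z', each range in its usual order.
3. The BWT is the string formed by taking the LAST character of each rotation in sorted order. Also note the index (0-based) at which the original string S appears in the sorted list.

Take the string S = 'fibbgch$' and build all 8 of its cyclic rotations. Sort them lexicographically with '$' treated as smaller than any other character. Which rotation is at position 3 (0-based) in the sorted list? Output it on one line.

Answer: ch$fibbg

Derivation:
All 8 rotations (rotation i = S[i:]+S[:i]):
  rot[0] = fibbgch$
  rot[1] = ibbgch$f
  rot[2] = bbgch$fi
  rot[3] = bgch$fib
  rot[4] = gch$fibb
  rot[5] = ch$fibbg
  rot[6] = h$fibbgc
  rot[7] = $fibbgch
Sorted (with $ < everything):
  sorted[0] = $fibbgch
  sorted[1] = bbgch$fi
  sorted[2] = bgch$fib
  sorted[3] = ch$fibbg
  sorted[4] = fibbgch$
  sorted[5] = gch$fibb
  sorted[6] = h$fibbgc
  sorted[7] = ibbgch$f
sorted[3] = ch$fibbg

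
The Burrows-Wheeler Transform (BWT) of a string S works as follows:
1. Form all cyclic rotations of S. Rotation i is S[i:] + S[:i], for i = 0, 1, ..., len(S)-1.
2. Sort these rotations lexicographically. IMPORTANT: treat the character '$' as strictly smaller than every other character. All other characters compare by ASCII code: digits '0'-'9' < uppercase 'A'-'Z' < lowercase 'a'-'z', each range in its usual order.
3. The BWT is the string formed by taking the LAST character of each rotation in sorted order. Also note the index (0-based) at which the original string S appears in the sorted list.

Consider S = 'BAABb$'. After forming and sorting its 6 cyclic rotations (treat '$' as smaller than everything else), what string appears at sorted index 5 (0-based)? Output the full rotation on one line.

Answer: b$BAAB

Derivation:
All 6 rotations (rotation i = S[i:]+S[:i]):
  rot[0] = BAABb$
  rot[1] = AABb$B
  rot[2] = ABb$BA
  rot[3] = Bb$BAA
  rot[4] = b$BAAB
  rot[5] = $BAABb
Sorted (with $ < everything):
  sorted[0] = $BAABb
  sorted[1] = AABb$B
  sorted[2] = ABb$BA
  sorted[3] = BAABb$
  sorted[4] = Bb$BAA
  sorted[5] = b$BAAB
sorted[5] = b$BAAB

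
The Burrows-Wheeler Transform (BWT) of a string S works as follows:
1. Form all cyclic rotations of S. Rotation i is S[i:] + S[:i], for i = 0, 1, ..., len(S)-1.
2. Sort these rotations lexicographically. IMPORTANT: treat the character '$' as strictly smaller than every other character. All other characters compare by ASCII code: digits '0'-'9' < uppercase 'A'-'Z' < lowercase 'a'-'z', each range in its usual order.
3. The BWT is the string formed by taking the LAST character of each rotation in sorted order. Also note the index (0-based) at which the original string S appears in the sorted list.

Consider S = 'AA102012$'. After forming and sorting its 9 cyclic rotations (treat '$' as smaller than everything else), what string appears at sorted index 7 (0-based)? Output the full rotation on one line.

Answer: A102012$A

Derivation:
All 9 rotations (rotation i = S[i:]+S[:i]):
  rot[0] = AA102012$
  rot[1] = A102012$A
  rot[2] = 102012$AA
  rot[3] = 02012$AA1
  rot[4] = 2012$AA10
  rot[5] = 012$AA102
  rot[6] = 12$AA1020
  rot[7] = 2$AA10201
  rot[8] = $AA102012
Sorted (with $ < everything):
  sorted[0] = $AA102012
  sorted[1] = 012$AA102
  sorted[2] = 02012$AA1
  sorted[3] = 102012$AA
  sorted[4] = 12$AA1020
  sorted[5] = 2$AA10201
  sorted[6] = 2012$AA10
  sorted[7] = A102012$A
  sorted[8] = AA102012$
sorted[7] = A102012$A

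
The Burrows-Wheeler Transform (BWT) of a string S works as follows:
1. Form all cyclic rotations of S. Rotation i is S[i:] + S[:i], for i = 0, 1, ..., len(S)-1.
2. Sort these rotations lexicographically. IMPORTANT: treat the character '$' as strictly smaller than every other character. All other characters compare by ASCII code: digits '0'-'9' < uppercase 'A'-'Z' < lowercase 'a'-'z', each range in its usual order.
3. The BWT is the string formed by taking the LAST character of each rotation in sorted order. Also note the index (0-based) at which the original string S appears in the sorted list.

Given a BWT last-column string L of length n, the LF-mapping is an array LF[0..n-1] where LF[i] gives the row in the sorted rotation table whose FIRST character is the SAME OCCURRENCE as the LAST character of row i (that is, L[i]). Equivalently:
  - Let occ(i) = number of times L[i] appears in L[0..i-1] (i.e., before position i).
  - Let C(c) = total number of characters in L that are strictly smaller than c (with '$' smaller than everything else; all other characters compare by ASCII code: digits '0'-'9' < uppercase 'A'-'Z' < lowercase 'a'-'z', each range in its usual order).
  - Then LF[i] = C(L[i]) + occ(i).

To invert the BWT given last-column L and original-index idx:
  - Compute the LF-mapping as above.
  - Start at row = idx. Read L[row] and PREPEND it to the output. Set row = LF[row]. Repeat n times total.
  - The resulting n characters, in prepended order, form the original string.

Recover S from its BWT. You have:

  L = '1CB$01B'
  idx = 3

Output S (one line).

LF mapping: 2 6 4 0 1 3 5
Walk LF starting at row 3, prepending L[row]:
  step 1: row=3, L[3]='$', prepend. Next row=LF[3]=0
  step 2: row=0, L[0]='1', prepend. Next row=LF[0]=2
  step 3: row=2, L[2]='B', prepend. Next row=LF[2]=4
  step 4: row=4, L[4]='0', prepend. Next row=LF[4]=1
  step 5: row=1, L[1]='C', prepend. Next row=LF[1]=6
  step 6: row=6, L[6]='B', prepend. Next row=LF[6]=5
  step 7: row=5, L[5]='1', prepend. Next row=LF[5]=3
Reversed output: 1BC0B1$

Answer: 1BC0B1$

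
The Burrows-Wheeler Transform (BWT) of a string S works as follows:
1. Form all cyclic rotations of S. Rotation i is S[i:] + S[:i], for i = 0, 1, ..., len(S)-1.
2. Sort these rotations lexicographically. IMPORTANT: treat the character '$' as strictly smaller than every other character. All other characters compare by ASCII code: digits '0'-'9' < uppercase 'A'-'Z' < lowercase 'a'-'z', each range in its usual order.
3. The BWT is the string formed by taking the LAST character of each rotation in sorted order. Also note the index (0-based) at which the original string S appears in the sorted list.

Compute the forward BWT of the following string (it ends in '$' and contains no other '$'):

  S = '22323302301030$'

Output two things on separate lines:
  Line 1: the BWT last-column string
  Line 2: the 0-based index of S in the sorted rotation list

Answer: 033310$02302322
6

Derivation:
All 15 rotations (rotation i = S[i:]+S[:i]):
  rot[0] = 22323302301030$
  rot[1] = 2323302301030$2
  rot[2] = 323302301030$22
  rot[3] = 23302301030$223
  rot[4] = 3302301030$2232
  rot[5] = 302301030$22323
  rot[6] = 02301030$223233
  rot[7] = 2301030$2232330
  rot[8] = 301030$22323302
  rot[9] = 01030$223233023
  rot[10] = 1030$2232330230
  rot[11] = 030$22323302301
  rot[12] = 30$223233023010
  rot[13] = 0$2232330230103
  rot[14] = $22323302301030
Sorted (with $ < everything):
  sorted[0] = $22323302301030  (last char: '0')
  sorted[1] = 0$2232330230103  (last char: '3')
  sorted[2] = 01030$223233023  (last char: '3')
  sorted[3] = 02301030$223233  (last char: '3')
  sorted[4] = 030$22323302301  (last char: '1')
  sorted[5] = 1030$2232330230  (last char: '0')
  sorted[6] = 22323302301030$  (last char: '$')
  sorted[7] = 2301030$2232330  (last char: '0')
  sorted[8] = 2323302301030$2  (last char: '2')
  sorted[9] = 23302301030$223  (last char: '3')
  sorted[10] = 30$223233023010  (last char: '0')
  sorted[11] = 301030$22323302  (last char: '2')
  sorted[12] = 302301030$22323  (last char: '3')
  sorted[13] = 323302301030$22  (last char: '2')
  sorted[14] = 3302301030$2232  (last char: '2')
Last column: 033310$02302322
Original string S is at sorted index 6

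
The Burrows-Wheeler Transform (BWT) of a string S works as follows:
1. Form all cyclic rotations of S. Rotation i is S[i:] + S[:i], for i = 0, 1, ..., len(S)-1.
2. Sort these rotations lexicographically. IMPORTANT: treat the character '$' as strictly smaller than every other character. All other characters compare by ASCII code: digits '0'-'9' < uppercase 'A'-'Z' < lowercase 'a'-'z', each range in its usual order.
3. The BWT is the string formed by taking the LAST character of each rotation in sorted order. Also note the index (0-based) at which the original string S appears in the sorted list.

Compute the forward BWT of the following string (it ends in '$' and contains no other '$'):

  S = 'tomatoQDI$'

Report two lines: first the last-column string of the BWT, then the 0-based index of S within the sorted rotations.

All 10 rotations (rotation i = S[i:]+S[:i]):
  rot[0] = tomatoQDI$
  rot[1] = omatoQDI$t
  rot[2] = matoQDI$to
  rot[3] = atoQDI$tom
  rot[4] = toQDI$toma
  rot[5] = oQDI$tomat
  rot[6] = QDI$tomato
  rot[7] = DI$tomatoQ
  rot[8] = I$tomatoQD
  rot[9] = $tomatoQDI
Sorted (with $ < everything):
  sorted[0] = $tomatoQDI  (last char: 'I')
  sorted[1] = DI$tomatoQ  (last char: 'Q')
  sorted[2] = I$tomatoQD  (last char: 'D')
  sorted[3] = QDI$tomato  (last char: 'o')
  sorted[4] = atoQDI$tom  (last char: 'm')
  sorted[5] = matoQDI$to  (last char: 'o')
  sorted[6] = oQDI$tomat  (last char: 't')
  sorted[7] = omatoQDI$t  (last char: 't')
  sorted[8] = toQDI$toma  (last char: 'a')
  sorted[9] = tomatoQDI$  (last char: '$')
Last column: IQDomotta$
Original string S is at sorted index 9

Answer: IQDomotta$
9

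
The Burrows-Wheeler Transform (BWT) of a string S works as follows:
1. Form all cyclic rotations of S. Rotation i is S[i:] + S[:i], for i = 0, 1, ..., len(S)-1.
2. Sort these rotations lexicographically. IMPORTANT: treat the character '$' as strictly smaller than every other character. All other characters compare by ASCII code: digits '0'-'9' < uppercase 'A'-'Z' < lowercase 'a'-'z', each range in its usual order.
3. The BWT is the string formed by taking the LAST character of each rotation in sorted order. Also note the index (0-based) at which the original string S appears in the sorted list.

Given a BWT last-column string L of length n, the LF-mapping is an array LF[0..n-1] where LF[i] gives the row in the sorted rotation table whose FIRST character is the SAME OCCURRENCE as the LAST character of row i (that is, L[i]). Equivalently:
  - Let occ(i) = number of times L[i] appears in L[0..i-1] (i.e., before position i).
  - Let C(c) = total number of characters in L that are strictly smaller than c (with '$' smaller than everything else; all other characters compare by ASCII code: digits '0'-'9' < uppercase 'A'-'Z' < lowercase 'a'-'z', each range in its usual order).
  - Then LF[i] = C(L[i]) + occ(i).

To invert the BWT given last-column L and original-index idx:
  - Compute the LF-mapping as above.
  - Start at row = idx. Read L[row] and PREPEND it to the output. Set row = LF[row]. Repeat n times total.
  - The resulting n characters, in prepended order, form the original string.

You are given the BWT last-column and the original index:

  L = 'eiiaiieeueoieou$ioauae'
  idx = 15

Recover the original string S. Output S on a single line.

LF mapping: 4 10 11 1 12 13 5 6 19 7 16 14 8 17 20 0 15 18 2 21 3 9
Walk LF starting at row 15, prepending L[row]:
  step 1: row=15, L[15]='$', prepend. Next row=LF[15]=0
  step 2: row=0, L[0]='e', prepend. Next row=LF[0]=4
  step 3: row=4, L[4]='i', prepend. Next row=LF[4]=12
  step 4: row=12, L[12]='e', prepend. Next row=LF[12]=8
  step 5: row=8, L[8]='u', prepend. Next row=LF[8]=19
  step 6: row=19, L[19]='u', prepend. Next row=LF[19]=21
  step 7: row=21, L[21]='e', prepend. Next row=LF[21]=9
  step 8: row=9, L[9]='e', prepend. Next row=LF[9]=7
  step 9: row=7, L[7]='e', prepend. Next row=LF[7]=6
  step 10: row=6, L[6]='e', prepend. Next row=LF[6]=5
  step 11: row=5, L[5]='i', prepend. Next row=LF[5]=13
  step 12: row=13, L[13]='o', prepend. Next row=LF[13]=17
  step 13: row=17, L[17]='o', prepend. Next row=LF[17]=18
  step 14: row=18, L[18]='a', prepend. Next row=LF[18]=2
  step 15: row=2, L[2]='i', prepend. Next row=LF[2]=11
  step 16: row=11, L[11]='i', prepend. Next row=LF[11]=14
  step 17: row=14, L[14]='u', prepend. Next row=LF[14]=20
  step 18: row=20, L[20]='a', prepend. Next row=LF[20]=3
  step 19: row=3, L[3]='a', prepend. Next row=LF[3]=1
  step 20: row=1, L[1]='i', prepend. Next row=LF[1]=10
  step 21: row=10, L[10]='o', prepend. Next row=LF[10]=16
  step 22: row=16, L[16]='i', prepend. Next row=LF[16]=15
Reversed output: ioiaauiiaooieeeeuueie$

Answer: ioiaauiiaooieeeeuueie$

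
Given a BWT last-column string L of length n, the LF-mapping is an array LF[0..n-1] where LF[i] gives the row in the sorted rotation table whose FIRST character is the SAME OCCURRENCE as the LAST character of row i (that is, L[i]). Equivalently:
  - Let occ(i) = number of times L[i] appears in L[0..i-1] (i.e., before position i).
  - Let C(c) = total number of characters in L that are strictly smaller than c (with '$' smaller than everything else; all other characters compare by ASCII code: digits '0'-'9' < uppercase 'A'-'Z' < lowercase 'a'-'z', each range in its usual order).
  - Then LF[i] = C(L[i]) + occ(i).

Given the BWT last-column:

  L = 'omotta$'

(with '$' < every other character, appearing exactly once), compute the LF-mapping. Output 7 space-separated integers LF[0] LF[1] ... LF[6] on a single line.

Char counts: '$':1, 'a':1, 'm':1, 'o':2, 't':2
C (first-col start): C('$')=0, C('a')=1, C('m')=2, C('o')=3, C('t')=5
L[0]='o': occ=0, LF[0]=C('o')+0=3+0=3
L[1]='m': occ=0, LF[1]=C('m')+0=2+0=2
L[2]='o': occ=1, LF[2]=C('o')+1=3+1=4
L[3]='t': occ=0, LF[3]=C('t')+0=5+0=5
L[4]='t': occ=1, LF[4]=C('t')+1=5+1=6
L[5]='a': occ=0, LF[5]=C('a')+0=1+0=1
L[6]='$': occ=0, LF[6]=C('$')+0=0+0=0

Answer: 3 2 4 5 6 1 0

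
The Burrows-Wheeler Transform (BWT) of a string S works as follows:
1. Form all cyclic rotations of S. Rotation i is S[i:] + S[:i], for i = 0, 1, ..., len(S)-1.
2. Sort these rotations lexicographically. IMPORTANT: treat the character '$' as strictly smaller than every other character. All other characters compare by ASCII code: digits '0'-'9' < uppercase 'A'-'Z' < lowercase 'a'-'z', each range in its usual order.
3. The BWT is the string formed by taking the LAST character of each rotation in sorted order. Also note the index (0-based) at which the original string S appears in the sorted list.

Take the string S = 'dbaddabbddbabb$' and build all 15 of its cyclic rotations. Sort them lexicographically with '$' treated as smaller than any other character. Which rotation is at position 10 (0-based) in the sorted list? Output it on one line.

Answer: dabbddbabb$dbad

Derivation:
All 15 rotations (rotation i = S[i:]+S[:i]):
  rot[0] = dbaddabbddbabb$
  rot[1] = baddabbddbabb$d
  rot[2] = addabbddbabb$db
  rot[3] = ddabbddbabb$dba
  rot[4] = dabbddbabb$dbad
  rot[5] = abbddbabb$dbadd
  rot[6] = bbddbabb$dbadda
  rot[7] = bddbabb$dbaddab
  rot[8] = ddbabb$dbaddabb
  rot[9] = dbabb$dbaddabbd
  rot[10] = babb$dbaddabbdd
  rot[11] = abb$dbaddabbddb
  rot[12] = bb$dbaddabbddba
  rot[13] = b$dbaddabbddbab
  rot[14] = $dbaddabbddbabb
Sorted (with $ < everything):
  sorted[0] = $dbaddabbddbabb
  sorted[1] = abb$dbaddabbddb
  sorted[2] = abbddbabb$dbadd
  sorted[3] = addabbddbabb$db
  sorted[4] = b$dbaddabbddbab
  sorted[5] = babb$dbaddabbdd
  sorted[6] = baddabbddbabb$d
  sorted[7] = bb$dbaddabbddba
  sorted[8] = bbddbabb$dbadda
  sorted[9] = bddbabb$dbaddab
  sorted[10] = dabbddbabb$dbad
  sorted[11] = dbabb$dbaddabbd
  sorted[12] = dbaddabbddbabb$
  sorted[13] = ddabbddbabb$dba
  sorted[14] = ddbabb$dbaddabb
sorted[10] = dabbddbabb$dbad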